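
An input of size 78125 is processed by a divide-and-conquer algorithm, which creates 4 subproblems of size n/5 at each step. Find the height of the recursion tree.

For divide and conquer with division factor 5:

Problem sizes at each level:
Level 0: 78125
Level 1: 15625
Level 2: 3125
Level 3: 625
Level 4: 125
Level 5: 25
Level 6: 5
Level 7: 1

The root is level 0 and the size-1 base case is level 7 (the tree spans levels 0 through 7, i.e. 8 levels counting the root), so the depth is the number of divisions: log_5(78125) = 7

The recursion tree depth is log_5(78125) = 7. At each level, the problem size is divided by 5, so it takes 7 divisions to reduce to a base case of size 1. The algorithm makes 4 recursive calls at each level.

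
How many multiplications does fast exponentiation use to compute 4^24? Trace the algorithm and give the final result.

Computing 4^24 by squaring (build up from 4^1; each line after the first costs one multiplication):

4^1 = 4
4^2 = (4^1)^2 = 4^2 = 16
4^3 = 4 * 4^2 = 4 * 16 = 64
4^6 = (4^3)^2 = 64^2 = 4096
4^12 = (4^6)^2 = 4096^2 = 16777216
4^24 = (4^12)^2 = 16777216^2 = 281474976710656

Result: 281474976710656
Multiplications needed: 5 (5 lines after 4^1)

4^24 = 281474976710656. Using exponentiation by squaring, this requires 5 multiplications. The key idea: if the exponent is even, square the half-power; if odd, multiply by the base once.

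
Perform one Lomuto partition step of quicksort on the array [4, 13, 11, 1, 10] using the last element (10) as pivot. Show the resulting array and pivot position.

Lomuto partition with pivot = 10:

Initial array: [4, 13, 11, 1, 10]

arr[0]=4 <= 10: swap with position 0, array becomes [4, 13, 11, 1, 10]
arr[1]=13 > 10: no swap
arr[2]=11 > 10: no swap
arr[3]=1 <= 10: swap with position 1, array becomes [4, 1, 11, 13, 10]

Place pivot at position 2: [4, 1, 10, 13, 11]
Pivot position: 2

After partitioning with pivot 10, the array becomes [4, 1, 10, 13, 11]. The pivot is placed at index 2. All elements to the left of the pivot are <= 10, and all elements to the right are > 10.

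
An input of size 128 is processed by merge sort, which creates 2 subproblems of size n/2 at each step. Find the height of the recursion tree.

For divide and conquer with division factor 2:

Problem sizes at each level:
Level 0: 128
Level 1: 64
Level 2: 32
Level 3: 16
Level 4: 8
Level 5: 4
Level 6: 2
Level 7: 1

The root is level 0 and the size-1 base case is level 7 (the tree spans levels 0 through 7, i.e. 8 levels counting the root), so the depth is the number of divisions: log_2(128) = 7

The recursion tree depth is log_2(128) = 7. At each level, the problem size is divided by 2, so it takes 7 divisions to reduce to a base case of size 1. The algorithm makes 2 recursive calls at each level.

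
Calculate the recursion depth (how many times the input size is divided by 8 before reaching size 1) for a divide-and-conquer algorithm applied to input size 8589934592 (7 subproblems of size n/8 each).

For divide and conquer with division factor 8:

Problem sizes at each level:
Level 0: 8589934592
Level 1: 1073741824
Level 2: 134217728
Level 3: 16777216
Level 4: 2097152
Level 5: 262144
Level 6: 32768
Level 7: 4096
Level 8: 512
Level 9: 64
Level 10: 8
Level 11: 1

The root is level 0 and the size-1 base case is level 11 (the tree spans levels 0 through 11, i.e. 12 levels counting the root), so the depth is the number of divisions: log_8(8589934592) = 11

The recursion tree depth is log_8(8589934592) = 11. At each level, the problem size is divided by 8, so it takes 11 divisions to reduce to a base case of size 1. The algorithm makes 7 recursive calls at each level.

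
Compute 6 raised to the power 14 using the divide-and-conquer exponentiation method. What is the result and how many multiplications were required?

Computing 6^14 by squaring (build up from 6^1; each line after the first costs one multiplication):

6^1 = 6
6^2 = (6^1)^2 = 6^2 = 36
6^3 = 6 * 6^2 = 6 * 36 = 216
6^6 = (6^3)^2 = 216^2 = 46656
6^7 = 6 * 6^6 = 6 * 46656 = 279936
6^14 = (6^7)^2 = 279936^2 = 78364164096

Result: 78364164096
Multiplications needed: 5 (5 lines after 6^1)

6^14 = 78364164096. Using exponentiation by squaring, this requires 5 multiplications. The key idea: if the exponent is even, square the half-power; if odd, multiply by the base once.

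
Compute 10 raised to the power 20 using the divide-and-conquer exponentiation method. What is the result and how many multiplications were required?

Computing 10^20 by squaring (build up from 10^1; each line after the first costs one multiplication):

10^1 = 10
10^2 = (10^1)^2 = 10^2 = 100
10^4 = (10^2)^2 = 100^2 = 10000
10^5 = 10 * 10^4 = 10 * 10000 = 100000
10^10 = (10^5)^2 = 100000^2 = 10000000000
10^20 = (10^10)^2 = 10000000000^2 = 100000000000000000000

Result: 100000000000000000000
Multiplications needed: 5 (5 lines after 10^1)

10^20 = 100000000000000000000. Using exponentiation by squaring, this requires 5 multiplications. The key idea: if the exponent is even, square the half-power; if odd, multiply by the base once.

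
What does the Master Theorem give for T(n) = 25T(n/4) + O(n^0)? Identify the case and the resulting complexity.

Master Theorem for T(n) = 25T(n/4) + O(n^0):

a = 25, b = 4, c = 0
log_b(a) = log_4(25) = 2.3219

Case 1: c = 0 < log_4(25) = 2.3219
T(n) = O(n^(log_4 25))

For T(n) = 25T(n/4) + O(n^0): log_4(25) = 2.3219. This is Case 1 of the Master Theorem (c < log_b(a), work dominated by leaves), giving O(n^(log_4 25)).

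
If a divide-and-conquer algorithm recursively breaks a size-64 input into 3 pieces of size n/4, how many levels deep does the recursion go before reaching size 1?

For divide and conquer with division factor 4:

Problem sizes at each level:
Level 0: 64
Level 1: 16
Level 2: 4
Level 3: 1

The root is level 0 and the size-1 base case is level 3 (the tree spans levels 0 through 3, i.e. 4 levels counting the root), so the depth is the number of divisions: log_4(64) = 3

The recursion tree depth is log_4(64) = 3. At each level, the problem size is divided by 4, so it takes 3 divisions to reduce to a base case of size 1. The algorithm makes 3 recursive calls at each level.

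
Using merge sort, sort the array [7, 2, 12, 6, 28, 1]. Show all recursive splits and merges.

Merge sort trace:

Split: [7, 2, 12, 6, 28, 1] -> [7, 2, 12] and [6, 28, 1]
  Split: [7, 2, 12] -> [7] and [2, 12]
    Split: [2, 12] -> [2] and [12]
    Merge: [2] + [12] -> [2, 12]
  Merge: [7] + [2, 12] -> [2, 7, 12]
  Split: [6, 28, 1] -> [6] and [28, 1]
    Split: [28, 1] -> [28] and [1]
    Merge: [28] + [1] -> [1, 28]
  Merge: [6] + [1, 28] -> [1, 6, 28]
Merge: [2, 7, 12] + [1, 6, 28] -> [1, 2, 6, 7, 12, 28]

Final sorted array: [1, 2, 6, 7, 12, 28]

The merge sort proceeds by recursively splitting the array and merging sorted halves.
After all merges, the sorted array is [1, 2, 6, 7, 12, 28].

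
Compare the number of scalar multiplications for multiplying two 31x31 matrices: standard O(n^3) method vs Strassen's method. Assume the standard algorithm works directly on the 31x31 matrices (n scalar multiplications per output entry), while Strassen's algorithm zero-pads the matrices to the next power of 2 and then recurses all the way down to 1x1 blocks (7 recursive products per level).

Matrix multiplication for 31x31 matrices:

Strassen's algorithm requires power-of-2 dimensions. Pad 31x31 to 32x32 (next power of 2).

Standard algorithm: 31^3 = 29791 multiplications
Strassen's algorithm: 7^(log2(32)) = 7^5 = 16807 multiplications
Savings: 29791 - 16807 = 12984 multiplications

Standard: 29791 multiplications (31^3). Strassen: 16807 multiplications (7^5, after padding to 32x32). Strassen reduces 8 recursive multiplications to 7 at each level.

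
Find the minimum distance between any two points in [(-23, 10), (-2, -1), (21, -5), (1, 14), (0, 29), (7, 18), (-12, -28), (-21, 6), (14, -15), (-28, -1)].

Computing all pairwise distances among 10 points:

d((-23, 10), (-2, -1)) = 23.7065
d((-23, 10), (21, -5)) = 46.4866
d((-23, 10), (1, 14)) = 24.3311
d((-23, 10), (0, 29)) = 29.8329
d((-23, 10), (7, 18)) = 31.0483
d((-23, 10), (-12, -28)) = 39.5601
d((-23, 10), (-21, 6)) = 4.4721 <-- minimum
d((-23, 10), (14, -15)) = 44.6542
d((-23, 10), (-28, -1)) = 12.083
d((-2, -1), (21, -5)) = 23.3452
d((-2, -1), (1, 14)) = 15.2971
d((-2, -1), (0, 29)) = 30.0666
d((-2, -1), (7, 18)) = 21.0238
d((-2, -1), (-12, -28)) = 28.7924
d((-2, -1), (-21, 6)) = 20.2485
d((-2, -1), (14, -15)) = 21.2603
d((-2, -1), (-28, -1)) = 26.0
d((21, -5), (1, 14)) = 27.5862
d((21, -5), (0, 29)) = 39.9625
d((21, -5), (7, 18)) = 26.9258
d((21, -5), (-12, -28)) = 40.2244
d((21, -5), (-21, 6)) = 43.4166
d((21, -5), (14, -15)) = 12.2066
d((21, -5), (-28, -1)) = 49.163
d((1, 14), (0, 29)) = 15.0333
d((1, 14), (7, 18)) = 7.2111
d((1, 14), (-12, -28)) = 43.9659
d((1, 14), (-21, 6)) = 23.4094
d((1, 14), (14, -15)) = 31.7805
d((1, 14), (-28, -1)) = 32.6497
d((0, 29), (7, 18)) = 13.0384
d((0, 29), (-12, -28)) = 58.2495
d((0, 29), (-21, 6)) = 31.1448
d((0, 29), (14, -15)) = 46.1736
d((0, 29), (-28, -1)) = 41.0366
d((7, 18), (-12, -28)) = 49.7695
d((7, 18), (-21, 6)) = 30.4631
d((7, 18), (14, -15)) = 33.7343
d((7, 18), (-28, -1)) = 39.8246
d((-12, -28), (-21, 6)) = 35.171
d((-12, -28), (14, -15)) = 29.0689
d((-12, -28), (-28, -1)) = 31.3847
d((-21, 6), (14, -15)) = 40.8167
d((-21, 6), (-28, -1)) = 9.8995
d((14, -15), (-28, -1)) = 44.2719

Closest pair: (-23, 10) and (-21, 6) with distance 4.4721

The closest pair is (-23, 10) and (-21, 6) with Euclidean distance 4.4721. For 10 points, brute-force pairwise comparison is shown above. For large n, the divide-and-conquer algorithm (sort by x, recurse on halves, check the dividing strip) achieves O(n log n).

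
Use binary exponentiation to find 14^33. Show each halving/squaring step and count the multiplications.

Computing 14^33 by squaring (build up from 14^1; each line after the first costs one multiplication):

14^1 = 14
14^2 = (14^1)^2 = 14^2 = 196
14^4 = (14^2)^2 = 196^2 = 38416
14^8 = (14^4)^2 = 38416^2 = 1475789056
14^16 = (14^8)^2 = 1475789056^2 = 2177953337809371136
14^32 = (14^16)^2 = 2177953337809371136^2 = 4743480741674980702700443299789930496
14^33 = 14 * 14^32 = 14 * 4743480741674980702700443299789930496 = 66408730383449729837806206197059026944

Result: 66408730383449729837806206197059026944
Multiplications needed: 6 (6 lines after 14^1)

14^33 = 66408730383449729837806206197059026944. Using exponentiation by squaring, this requires 6 multiplications. The key idea: if the exponent is even, square the half-power; if odd, multiply by the base once.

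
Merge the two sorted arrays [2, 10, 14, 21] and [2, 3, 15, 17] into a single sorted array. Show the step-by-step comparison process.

Merging process:

Compare 2 vs 2: take 2 from left. Merged: [2]
Compare 10 vs 2: take 2 from right. Merged: [2, 2]
Compare 10 vs 3: take 3 from right. Merged: [2, 2, 3]
Compare 10 vs 15: take 10 from left. Merged: [2, 2, 3, 10]
Compare 14 vs 15: take 14 from left. Merged: [2, 2, 3, 10, 14]
Compare 21 vs 15: take 15 from right. Merged: [2, 2, 3, 10, 14, 15]
Compare 21 vs 17: take 17 from right. Merged: [2, 2, 3, 10, 14, 15, 17]
Append remaining from left: [21]. Merged: [2, 2, 3, 10, 14, 15, 17, 21]

Final merged array: [2, 2, 3, 10, 14, 15, 17, 21]
Total comparisons: 7

The merged array is [2, 2, 3, 10, 14, 15, 17, 21], requiring 7 comparisons. The merge step runs in O(n) time where n is the total number of elements.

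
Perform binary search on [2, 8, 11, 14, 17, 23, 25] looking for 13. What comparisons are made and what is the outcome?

Binary search for 13 in [2, 8, 11, 14, 17, 23, 25]:

lo=0, hi=6, mid=3, arr[mid]=14 -> 14 > 13, search left half
lo=0, hi=2, mid=1, arr[mid]=8 -> 8 < 13, search right half
lo=2, hi=2, mid=2, arr[mid]=11 -> 11 < 13, search right half
lo=3 > hi=2, target 13 not found

Binary search determines that 13 is not in the array after 3 comparisons. The search space was exhausted without finding the target.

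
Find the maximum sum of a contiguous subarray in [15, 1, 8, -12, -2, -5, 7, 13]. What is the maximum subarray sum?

Using Kadane's algorithm on [15, 1, 8, -12, -2, -5, 7, 13]:

Scanning through the array:
Position 1 (value 1): max_ending_here = 16, max_so_far = 16
Position 2 (value 8): max_ending_here = 24, max_so_far = 24
Position 3 (value -12): max_ending_here = 12, max_so_far = 24
Position 4 (value -2): max_ending_here = 10, max_so_far = 24
Position 5 (value -5): max_ending_here = 5, max_so_far = 24
Position 6 (value 7): max_ending_here = 12, max_so_far = 24
Position 7 (value 13): max_ending_here = 25, max_so_far = 25

Maximum subarray: [15, 1, 8, -12, -2, -5, 7, 13]
Maximum sum: 25

The maximum subarray is [15, 1, 8, -12, -2, -5, 7, 13] with sum 25. This subarray runs from index 0 to index 7.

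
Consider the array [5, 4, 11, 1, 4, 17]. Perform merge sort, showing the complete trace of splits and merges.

Merge sort trace:

Split: [5, 4, 11, 1, 4, 17] -> [5, 4, 11] and [1, 4, 17]
  Split: [5, 4, 11] -> [5] and [4, 11]
    Split: [4, 11] -> [4] and [11]
    Merge: [4] + [11] -> [4, 11]
  Merge: [5] + [4, 11] -> [4, 5, 11]
  Split: [1, 4, 17] -> [1] and [4, 17]
    Split: [4, 17] -> [4] and [17]
    Merge: [4] + [17] -> [4, 17]
  Merge: [1] + [4, 17] -> [1, 4, 17]
Merge: [4, 5, 11] + [1, 4, 17] -> [1, 4, 4, 5, 11, 17]

Final sorted array: [1, 4, 4, 5, 11, 17]

The merge sort proceeds by recursively splitting the array and merging sorted halves.
After all merges, the sorted array is [1, 4, 4, 5, 11, 17].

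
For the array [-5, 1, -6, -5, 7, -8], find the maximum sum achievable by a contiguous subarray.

Using Kadane's algorithm on [-5, 1, -6, -5, 7, -8]:

Scanning through the array:
Position 1 (value 1): max_ending_here = 1, max_so_far = 1
Position 2 (value -6): max_ending_here = -5, max_so_far = 1
Position 3 (value -5): max_ending_here = -5, max_so_far = 1
Position 4 (value 7): max_ending_here = 7, max_so_far = 7
Position 5 (value -8): max_ending_here = -1, max_so_far = 7

Maximum subarray: [7]
Maximum sum: 7

The maximum subarray is [7] with sum 7. This subarray runs from index 4 to index 4.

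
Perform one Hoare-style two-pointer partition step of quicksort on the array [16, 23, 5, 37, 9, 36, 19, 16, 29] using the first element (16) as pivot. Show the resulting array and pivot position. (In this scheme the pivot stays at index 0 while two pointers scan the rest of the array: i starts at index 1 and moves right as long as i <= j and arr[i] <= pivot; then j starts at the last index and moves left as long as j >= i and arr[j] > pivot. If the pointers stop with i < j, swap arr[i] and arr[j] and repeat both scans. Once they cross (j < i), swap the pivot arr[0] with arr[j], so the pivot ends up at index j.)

Hoare-style two-pointer partition with pivot = 16:

Initial array: [16, 23, 5, 37, 9, 36, 19, 16, 29]

Pointers start at i = 1, j = 8.
i stops at index 1 (arr[1]=23 > 16), j stops at index 7 (arr[7]=16 <= 16): swap arr[1] and arr[7], array becomes [16, 16, 5, 37, 9, 36, 19, 23, 29]
i stops at index 3 (arr[3]=37 > 16), j stops at index 4 (arr[4]=9 <= 16): swap arr[3] and arr[4], array becomes [16, 16, 5, 9, 37, 36, 19, 23, 29]
i ends at 4, j ends at 3: the pointers have crossed (j < i), so scanning stops.

Swap pivot arr[0] with arr[3] to place pivot at position 3: [9, 16, 5, 16, 37, 36, 19, 23, 29]
Pivot position: 3

After partitioning with pivot 16, the array becomes [9, 16, 5, 16, 37, 36, 19, 23, 29]. The pivot is placed at index 3. All elements to the left of the pivot are <= 16, and all elements to the right are > 16.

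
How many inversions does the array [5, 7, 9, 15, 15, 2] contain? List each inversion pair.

Finding inversions in [5, 7, 9, 15, 15, 2]:

(0, 5): arr[0]=5 > arr[5]=2
(1, 5): arr[1]=7 > arr[5]=2
(2, 5): arr[2]=9 > arr[5]=2
(3, 5): arr[3]=15 > arr[5]=2
(4, 5): arr[4]=15 > arr[5]=2

Total inversions: 5

The array has 5 inversion(s): (0,5), (1,5), (2,5), (3,5), (4,5). Each pair (i,j) satisfies i < j and arr[i] > arr[j].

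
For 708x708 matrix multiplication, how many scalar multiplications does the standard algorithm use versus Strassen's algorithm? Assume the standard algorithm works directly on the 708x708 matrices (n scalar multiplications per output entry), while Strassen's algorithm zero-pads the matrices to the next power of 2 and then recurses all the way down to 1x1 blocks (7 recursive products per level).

Matrix multiplication for 708x708 matrices:

Strassen's algorithm requires power-of-2 dimensions. Pad 708x708 to 1024x1024 (next power of 2).

Standard algorithm: 708^3 = 354894912 multiplications
Strassen's algorithm: 7^(log2(1024)) = 7^10 = 282475249 multiplications
Savings: 354894912 - 282475249 = 72419663 multiplications

Standard: 354894912 multiplications (708^3). Strassen: 282475249 multiplications (7^10, after padding to 1024x1024). Strassen reduces 8 recursive multiplications to 7 at each level.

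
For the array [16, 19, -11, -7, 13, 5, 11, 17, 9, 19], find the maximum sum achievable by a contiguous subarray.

Using Kadane's algorithm on [16, 19, -11, -7, 13, 5, 11, 17, 9, 19]:

Scanning through the array:
Position 1 (value 19): max_ending_here = 35, max_so_far = 35
Position 2 (value -11): max_ending_here = 24, max_so_far = 35
Position 3 (value -7): max_ending_here = 17, max_so_far = 35
Position 4 (value 13): max_ending_here = 30, max_so_far = 35
Position 5 (value 5): max_ending_here = 35, max_so_far = 35
Position 6 (value 11): max_ending_here = 46, max_so_far = 46
Position 7 (value 17): max_ending_here = 63, max_so_far = 63
Position 8 (value 9): max_ending_here = 72, max_so_far = 72
Position 9 (value 19): max_ending_here = 91, max_so_far = 91

Maximum subarray: [16, 19, -11, -7, 13, 5, 11, 17, 9, 19]
Maximum sum: 91

The maximum subarray is [16, 19, -11, -7, 13, 5, 11, 17, 9, 19] with sum 91. This subarray runs from index 0 to index 9.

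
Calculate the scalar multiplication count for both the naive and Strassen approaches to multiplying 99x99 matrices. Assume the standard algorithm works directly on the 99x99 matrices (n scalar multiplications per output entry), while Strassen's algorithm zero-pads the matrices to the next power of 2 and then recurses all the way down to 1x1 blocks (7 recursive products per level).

Matrix multiplication for 99x99 matrices:

Strassen's algorithm requires power-of-2 dimensions. Pad 99x99 to 128x128 (next power of 2).

Standard algorithm: 99^3 = 970299 multiplications
Strassen's algorithm: 7^(log2(128)) = 7^7 = 823543 multiplications
Savings: 970299 - 823543 = 146756 multiplications

Standard: 970299 multiplications (99^3). Strassen: 823543 multiplications (7^7, after padding to 128x128). Strassen reduces 8 recursive multiplications to 7 at each level.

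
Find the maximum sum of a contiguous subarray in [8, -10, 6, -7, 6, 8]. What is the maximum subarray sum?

Using Kadane's algorithm on [8, -10, 6, -7, 6, 8]:

Scanning through the array:
Position 1 (value -10): max_ending_here = -2, max_so_far = 8
Position 2 (value 6): max_ending_here = 6, max_so_far = 8
Position 3 (value -7): max_ending_here = -1, max_so_far = 8
Position 4 (value 6): max_ending_here = 6, max_so_far = 8
Position 5 (value 8): max_ending_here = 14, max_so_far = 14

Maximum subarray: [6, 8]
Maximum sum: 14

The maximum subarray is [6, 8] with sum 14. This subarray runs from index 4 to index 5.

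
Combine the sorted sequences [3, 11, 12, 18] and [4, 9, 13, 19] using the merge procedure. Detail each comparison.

Merging process:

Compare 3 vs 4: take 3 from left. Merged: [3]
Compare 11 vs 4: take 4 from right. Merged: [3, 4]
Compare 11 vs 9: take 9 from right. Merged: [3, 4, 9]
Compare 11 vs 13: take 11 from left. Merged: [3, 4, 9, 11]
Compare 12 vs 13: take 12 from left. Merged: [3, 4, 9, 11, 12]
Compare 18 vs 13: take 13 from right. Merged: [3, 4, 9, 11, 12, 13]
Compare 18 vs 19: take 18 from left. Merged: [3, 4, 9, 11, 12, 13, 18]
Append remaining from right: [19]. Merged: [3, 4, 9, 11, 12, 13, 18, 19]

Final merged array: [3, 4, 9, 11, 12, 13, 18, 19]
Total comparisons: 7

The merged array is [3, 4, 9, 11, 12, 13, 18, 19], requiring 7 comparisons. The merge step runs in O(n) time where n is the total number of elements.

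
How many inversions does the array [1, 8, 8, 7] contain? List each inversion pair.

Finding inversions in [1, 8, 8, 7]:

(1, 3): arr[1]=8 > arr[3]=7
(2, 3): arr[2]=8 > arr[3]=7

Total inversions: 2

The array has 2 inversion(s): (1,3), (2,3). Each pair (i,j) satisfies i < j and arr[i] > arr[j].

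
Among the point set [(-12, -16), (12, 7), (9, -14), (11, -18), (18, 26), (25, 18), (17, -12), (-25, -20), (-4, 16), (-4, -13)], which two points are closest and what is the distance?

Computing all pairwise distances among 10 points:

d((-12, -16), (12, 7)) = 33.2415
d((-12, -16), (9, -14)) = 21.095
d((-12, -16), (11, -18)) = 23.0868
d((-12, -16), (18, 26)) = 51.614
d((-12, -16), (25, 18)) = 50.2494
d((-12, -16), (17, -12)) = 29.2746
d((-12, -16), (-25, -20)) = 13.6015
d((-12, -16), (-4, 16)) = 32.9848
d((-12, -16), (-4, -13)) = 8.544
d((12, 7), (9, -14)) = 21.2132
d((12, 7), (11, -18)) = 25.02
d((12, 7), (18, 26)) = 19.9249
d((12, 7), (25, 18)) = 17.0294
d((12, 7), (17, -12)) = 19.6469
d((12, 7), (-25, -20)) = 45.8039
d((12, 7), (-4, 16)) = 18.3576
d((12, 7), (-4, -13)) = 25.6125
d((9, -14), (11, -18)) = 4.4721 <-- minimum
d((9, -14), (18, 26)) = 41.0
d((9, -14), (25, 18)) = 35.7771
d((9, -14), (17, -12)) = 8.2462
d((9, -14), (-25, -20)) = 34.5254
d((9, -14), (-4, 16)) = 32.6956
d((9, -14), (-4, -13)) = 13.0384
d((11, -18), (18, 26)) = 44.5533
d((11, -18), (25, 18)) = 38.6264
d((11, -18), (17, -12)) = 8.4853
d((11, -18), (-25, -20)) = 36.0555
d((11, -18), (-4, 16)) = 37.1618
d((11, -18), (-4, -13)) = 15.8114
d((18, 26), (25, 18)) = 10.6301
d((18, 26), (17, -12)) = 38.0132
d((18, 26), (-25, -20)) = 62.9682
d((18, 26), (-4, 16)) = 24.1661
d((18, 26), (-4, -13)) = 44.7772
d((25, 18), (17, -12)) = 31.0483
d((25, 18), (-25, -20)) = 62.8013
d((25, 18), (-4, 16)) = 29.0689
d((25, 18), (-4, -13)) = 42.45
d((17, -12), (-25, -20)) = 42.7551
d((17, -12), (-4, 16)) = 35.0
d((17, -12), (-4, -13)) = 21.0238
d((-25, -20), (-4, 16)) = 41.6773
d((-25, -20), (-4, -13)) = 22.1359
d((-4, 16), (-4, -13)) = 29.0

Closest pair: (9, -14) and (11, -18) with distance 4.4721

The closest pair is (9, -14) and (11, -18) with Euclidean distance 4.4721. For 10 points, brute-force pairwise comparison is shown above. For large n, the divide-and-conquer algorithm (sort by x, recurse on halves, check the dividing strip) achieves O(n log n).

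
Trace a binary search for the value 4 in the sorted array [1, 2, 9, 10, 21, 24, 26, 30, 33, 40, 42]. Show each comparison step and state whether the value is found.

Binary search for 4 in [1, 2, 9, 10, 21, 24, 26, 30, 33, 40, 42]:

lo=0, hi=10, mid=5, arr[mid]=24 -> 24 > 4, search left half
lo=0, hi=4, mid=2, arr[mid]=9 -> 9 > 4, search left half
lo=0, hi=1, mid=0, arr[mid]=1 -> 1 < 4, search right half
lo=1, hi=1, mid=1, arr[mid]=2 -> 2 < 4, search right half
lo=2 > hi=1, target 4 not found

Binary search determines that 4 is not in the array after 4 comparisons. The search space was exhausted without finding the target.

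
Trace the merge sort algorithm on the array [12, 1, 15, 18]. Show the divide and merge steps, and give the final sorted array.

Merge sort trace:

Split: [12, 1, 15, 18] -> [12, 1] and [15, 18]
  Split: [12, 1] -> [12] and [1]
  Merge: [12] + [1] -> [1, 12]
  Split: [15, 18] -> [15] and [18]
  Merge: [15] + [18] -> [15, 18]
Merge: [1, 12] + [15, 18] -> [1, 12, 15, 18]

Final sorted array: [1, 12, 15, 18]

The merge sort proceeds by recursively splitting the array and merging sorted halves.
After all merges, the sorted array is [1, 12, 15, 18].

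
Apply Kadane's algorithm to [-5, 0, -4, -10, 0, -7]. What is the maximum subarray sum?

Using Kadane's algorithm on [-5, 0, -4, -10, 0, -7]:

Scanning through the array:
Position 1 (value 0): max_ending_here = 0, max_so_far = 0
Position 2 (value -4): max_ending_here = -4, max_so_far = 0
Position 3 (value -10): max_ending_here = -10, max_so_far = 0
Position 4 (value 0): max_ending_here = 0, max_so_far = 0
Position 5 (value -7): max_ending_here = -7, max_so_far = 0

Maximum subarray: [0]
Maximum sum: 0

The maximum subarray is [0] with sum 0. This subarray runs from index 1 to index 1.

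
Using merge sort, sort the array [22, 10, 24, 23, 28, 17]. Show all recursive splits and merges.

Merge sort trace:

Split: [22, 10, 24, 23, 28, 17] -> [22, 10, 24] and [23, 28, 17]
  Split: [22, 10, 24] -> [22] and [10, 24]
    Split: [10, 24] -> [10] and [24]
    Merge: [10] + [24] -> [10, 24]
  Merge: [22] + [10, 24] -> [10, 22, 24]
  Split: [23, 28, 17] -> [23] and [28, 17]
    Split: [28, 17] -> [28] and [17]
    Merge: [28] + [17] -> [17, 28]
  Merge: [23] + [17, 28] -> [17, 23, 28]
Merge: [10, 22, 24] + [17, 23, 28] -> [10, 17, 22, 23, 24, 28]

Final sorted array: [10, 17, 22, 23, 24, 28]

The merge sort proceeds by recursively splitting the array and merging sorted halves.
After all merges, the sorted array is [10, 17, 22, 23, 24, 28].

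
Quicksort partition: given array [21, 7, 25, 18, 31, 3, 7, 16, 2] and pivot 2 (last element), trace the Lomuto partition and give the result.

Lomuto partition with pivot = 2:

Initial array: [21, 7, 25, 18, 31, 3, 7, 16, 2]

arr[0]=21 > 2: no swap
arr[1]=7 > 2: no swap
arr[2]=25 > 2: no swap
arr[3]=18 > 2: no swap
arr[4]=31 > 2: no swap
arr[5]=3 > 2: no swap
arr[6]=7 > 2: no swap
arr[7]=16 > 2: no swap

Place pivot at position 0: [2, 7, 25, 18, 31, 3, 7, 16, 21]
Pivot position: 0

After partitioning with pivot 2, the array becomes [2, 7, 25, 18, 31, 3, 7, 16, 21]. The pivot is placed at index 0. All elements to the left of the pivot are <= 2, and all elements to the right are > 2.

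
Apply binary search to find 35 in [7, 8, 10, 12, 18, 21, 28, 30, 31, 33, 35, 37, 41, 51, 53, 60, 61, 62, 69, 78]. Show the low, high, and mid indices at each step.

Binary search for 35 in [7, 8, 10, 12, 18, 21, 28, 30, 31, 33, 35, 37, 41, 51, 53, 60, 61, 62, 69, 78]:

lo=0, hi=19, mid=9, arr[mid]=33 -> 33 < 35, search right half
lo=10, hi=19, mid=14, arr[mid]=53 -> 53 > 35, search left half
lo=10, hi=13, mid=11, arr[mid]=37 -> 37 > 35, search left half
lo=10, hi=10, mid=10, arr[mid]=35 -> Found target at index 10!

Binary search finds 35 at index 10 after 4 comparisons. The search repeatedly halves the search space by comparing with the middle element.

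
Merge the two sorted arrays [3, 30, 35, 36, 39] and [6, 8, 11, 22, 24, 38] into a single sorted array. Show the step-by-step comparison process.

Merging process:

Compare 3 vs 6: take 3 from left. Merged: [3]
Compare 30 vs 6: take 6 from right. Merged: [3, 6]
Compare 30 vs 8: take 8 from right. Merged: [3, 6, 8]
Compare 30 vs 11: take 11 from right. Merged: [3, 6, 8, 11]
Compare 30 vs 22: take 22 from right. Merged: [3, 6, 8, 11, 22]
Compare 30 vs 24: take 24 from right. Merged: [3, 6, 8, 11, 22, 24]
Compare 30 vs 38: take 30 from left. Merged: [3, 6, 8, 11, 22, 24, 30]
Compare 35 vs 38: take 35 from left. Merged: [3, 6, 8, 11, 22, 24, 30, 35]
Compare 36 vs 38: take 36 from left. Merged: [3, 6, 8, 11, 22, 24, 30, 35, 36]
Compare 39 vs 38: take 38 from right. Merged: [3, 6, 8, 11, 22, 24, 30, 35, 36, 38]
Append remaining from left: [39]. Merged: [3, 6, 8, 11, 22, 24, 30, 35, 36, 38, 39]

Final merged array: [3, 6, 8, 11, 22, 24, 30, 35, 36, 38, 39]
Total comparisons: 10

The merged array is [3, 6, 8, 11, 22, 24, 30, 35, 36, 38, 39], requiring 10 comparisons. The merge step runs in O(n) time where n is the total number of elements.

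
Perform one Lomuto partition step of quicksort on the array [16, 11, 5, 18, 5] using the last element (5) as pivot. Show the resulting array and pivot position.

Lomuto partition with pivot = 5:

Initial array: [16, 11, 5, 18, 5]

arr[0]=16 > 5: no swap
arr[1]=11 > 5: no swap
arr[2]=5 <= 5: swap with position 0, array becomes [5, 11, 16, 18, 5]
arr[3]=18 > 5: no swap

Place pivot at position 1: [5, 5, 16, 18, 11]
Pivot position: 1

After partitioning with pivot 5, the array becomes [5, 5, 16, 18, 11]. The pivot is placed at index 1. All elements to the left of the pivot are <= 5, and all elements to the right are > 5.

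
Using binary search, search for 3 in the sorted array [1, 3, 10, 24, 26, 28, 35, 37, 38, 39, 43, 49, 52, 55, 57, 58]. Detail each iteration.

Binary search for 3 in [1, 3, 10, 24, 26, 28, 35, 37, 38, 39, 43, 49, 52, 55, 57, 58]:

lo=0, hi=15, mid=7, arr[mid]=37 -> 37 > 3, search left half
lo=0, hi=6, mid=3, arr[mid]=24 -> 24 > 3, search left half
lo=0, hi=2, mid=1, arr[mid]=3 -> Found target at index 1!

Binary search finds 3 at index 1 after 3 comparisons. The search repeatedly halves the search space by comparing with the middle element.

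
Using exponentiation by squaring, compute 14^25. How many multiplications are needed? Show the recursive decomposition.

Computing 14^25 by squaring (build up from 14^1; each line after the first costs one multiplication):

14^1 = 14
14^2 = (14^1)^2 = 14^2 = 196
14^3 = 14 * 14^2 = 14 * 196 = 2744
14^6 = (14^3)^2 = 2744^2 = 7529536
14^12 = (14^6)^2 = 7529536^2 = 56693912375296
14^24 = (14^12)^2 = 56693912375296^2 = 3214199700417740936751087616
14^25 = 14 * 14^24 = 14 * 3214199700417740936751087616 = 44998795805848373114515226624

Result: 44998795805848373114515226624
Multiplications needed: 6 (6 lines after 14^1)

14^25 = 44998795805848373114515226624. Using exponentiation by squaring, this requires 6 multiplications. The key idea: if the exponent is even, square the half-power; if odd, multiply by the base once.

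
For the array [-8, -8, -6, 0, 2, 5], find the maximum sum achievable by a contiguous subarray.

Using Kadane's algorithm on [-8, -8, -6, 0, 2, 5]:

Scanning through the array:
Position 1 (value -8): max_ending_here = -8, max_so_far = -8
Position 2 (value -6): max_ending_here = -6, max_so_far = -6
Position 3 (value 0): max_ending_here = 0, max_so_far = 0
Position 4 (value 2): max_ending_here = 2, max_so_far = 2
Position 5 (value 5): max_ending_here = 7, max_so_far = 7

Maximum subarray: [0, 2, 5]
Maximum sum: 7

The maximum subarray is [0, 2, 5] with sum 7. This subarray runs from index 3 to index 5.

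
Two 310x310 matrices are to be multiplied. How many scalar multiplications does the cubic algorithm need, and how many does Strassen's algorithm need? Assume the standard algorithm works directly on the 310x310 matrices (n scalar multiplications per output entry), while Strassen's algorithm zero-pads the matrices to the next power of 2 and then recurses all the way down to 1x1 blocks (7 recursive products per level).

Matrix multiplication for 310x310 matrices:

Strassen's algorithm requires power-of-2 dimensions. Pad 310x310 to 512x512 (next power of 2).

Standard algorithm: 310^3 = 29791000 multiplications
Strassen's algorithm: 7^(log2(512)) = 7^9 = 40353607 multiplications
Difference: 29791000 - 40353607 = -10562607 (Strassen uses MORE here due to padding overhead — for small or just-over-power-of-2 n, padding can outweigh the per-level savings)

Standard: 29791000 multiplications (310^3). Strassen: 40353607 multiplications (7^9, after padding to 512x512). Strassen reduces 8 recursive multiplications to 7 at each level.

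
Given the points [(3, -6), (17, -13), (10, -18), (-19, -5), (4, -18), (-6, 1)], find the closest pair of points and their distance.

Computing all pairwise distances among 6 points:

d((3, -6), (17, -13)) = 15.6525
d((3, -6), (10, -18)) = 13.8924
d((3, -6), (-19, -5)) = 22.0227
d((3, -6), (4, -18)) = 12.0416
d((3, -6), (-6, 1)) = 11.4018
d((17, -13), (10, -18)) = 8.6023
d((17, -13), (-19, -5)) = 36.8782
d((17, -13), (4, -18)) = 13.9284
d((17, -13), (-6, 1)) = 26.9258
d((10, -18), (-19, -5)) = 31.7805
d((10, -18), (4, -18)) = 6.0 <-- minimum
d((10, -18), (-6, 1)) = 24.8395
d((-19, -5), (4, -18)) = 26.4197
d((-19, -5), (-6, 1)) = 14.3178
d((4, -18), (-6, 1)) = 21.4709

Closest pair: (10, -18) and (4, -18) with distance 6.0

The closest pair is (10, -18) and (4, -18) with Euclidean distance 6.0. For 6 points, brute-force pairwise comparison is shown above. For large n, the divide-and-conquer algorithm (sort by x, recurse on halves, check the dividing strip) achieves O(n log n).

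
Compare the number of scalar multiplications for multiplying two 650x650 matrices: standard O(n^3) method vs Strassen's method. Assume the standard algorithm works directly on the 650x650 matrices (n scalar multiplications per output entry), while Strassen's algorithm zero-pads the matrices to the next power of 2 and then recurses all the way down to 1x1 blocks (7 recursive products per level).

Matrix multiplication for 650x650 matrices:

Strassen's algorithm requires power-of-2 dimensions. Pad 650x650 to 1024x1024 (next power of 2).

Standard algorithm: 650^3 = 274625000 multiplications
Strassen's algorithm: 7^(log2(1024)) = 7^10 = 282475249 multiplications
Difference: 274625000 - 282475249 = -7850249 (Strassen uses MORE here due to padding overhead — for small or just-over-power-of-2 n, padding can outweigh the per-level savings)

Standard: 274625000 multiplications (650^3). Strassen: 282475249 multiplications (7^10, after padding to 1024x1024). Strassen reduces 8 recursive multiplications to 7 at each level.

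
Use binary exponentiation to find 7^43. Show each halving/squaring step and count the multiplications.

Computing 7^43 by squaring (build up from 7^1; each line after the first costs one multiplication):

7^1 = 7
7^2 = (7^1)^2 = 7^2 = 49
7^4 = (7^2)^2 = 49^2 = 2401
7^5 = 7 * 7^4 = 7 * 2401 = 16807
7^10 = (7^5)^2 = 16807^2 = 282475249
7^20 = (7^10)^2 = 282475249^2 = 79792266297612001
7^21 = 7 * 7^20 = 7 * 79792266297612001 = 558545864083284007
7^42 = (7^21)^2 = 558545864083284007^2 = 311973482284542371301330321821976049
7^43 = 7 * 7^42 = 7 * 311973482284542371301330321821976049 = 2183814375991796599109312252753832343

Result: 2183814375991796599109312252753832343
Multiplications needed: 8 (8 lines after 7^1)

7^43 = 2183814375991796599109312252753832343. Using exponentiation by squaring, this requires 8 multiplications. The key idea: if the exponent is even, square the half-power; if odd, multiply by the base once.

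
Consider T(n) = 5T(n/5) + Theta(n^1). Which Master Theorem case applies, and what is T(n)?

Master Theorem for T(n) = 5T(n/5) + O(n^1):

a = 5, b = 5, c = 1
log_b(a) = log_5(5) = 1.0000

Case 2: c = 1 = log_5(5) = 1.0000
T(n) = O(n^1 log n) = O(n log n)

For T(n) = 5T(n/5) + O(n^1): log_5(5) = 1.0000. This is Case 2 of the Master Theorem (c = log_b(a), equal work at all levels), giving O(n log n).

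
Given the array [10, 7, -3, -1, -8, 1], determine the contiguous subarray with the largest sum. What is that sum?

Using Kadane's algorithm on [10, 7, -3, -1, -8, 1]:

Scanning through the array:
Position 1 (value 7): max_ending_here = 17, max_so_far = 17
Position 2 (value -3): max_ending_here = 14, max_so_far = 17
Position 3 (value -1): max_ending_here = 13, max_so_far = 17
Position 4 (value -8): max_ending_here = 5, max_so_far = 17
Position 5 (value 1): max_ending_here = 6, max_so_far = 17

Maximum subarray: [10, 7]
Maximum sum: 17

The maximum subarray is [10, 7] with sum 17. This subarray runs from index 0 to index 1.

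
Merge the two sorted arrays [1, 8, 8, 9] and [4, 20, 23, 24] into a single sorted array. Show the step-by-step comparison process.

Merging process:

Compare 1 vs 4: take 1 from left. Merged: [1]
Compare 8 vs 4: take 4 from right. Merged: [1, 4]
Compare 8 vs 20: take 8 from left. Merged: [1, 4, 8]
Compare 8 vs 20: take 8 from left. Merged: [1, 4, 8, 8]
Compare 9 vs 20: take 9 from left. Merged: [1, 4, 8, 8, 9]
Append remaining from right: [20, 23, 24]. Merged: [1, 4, 8, 8, 9, 20, 23, 24]

Final merged array: [1, 4, 8, 8, 9, 20, 23, 24]
Total comparisons: 5

The merged array is [1, 4, 8, 8, 9, 20, 23, 24], requiring 5 comparisons. The merge step runs in O(n) time where n is the total number of elements.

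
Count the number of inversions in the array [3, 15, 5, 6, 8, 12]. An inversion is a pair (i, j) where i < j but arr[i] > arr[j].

Finding inversions in [3, 15, 5, 6, 8, 12]:

(1, 2): arr[1]=15 > arr[2]=5
(1, 3): arr[1]=15 > arr[3]=6
(1, 4): arr[1]=15 > arr[4]=8
(1, 5): arr[1]=15 > arr[5]=12

Total inversions: 4

The array has 4 inversion(s): (1,2), (1,3), (1,4), (1,5). Each pair (i,j) satisfies i < j and arr[i] > arr[j].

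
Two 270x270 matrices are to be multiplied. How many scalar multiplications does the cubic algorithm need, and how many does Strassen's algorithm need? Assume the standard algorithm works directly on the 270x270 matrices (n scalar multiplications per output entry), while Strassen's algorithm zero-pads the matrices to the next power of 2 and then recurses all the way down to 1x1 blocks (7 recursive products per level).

Matrix multiplication for 270x270 matrices:

Strassen's algorithm requires power-of-2 dimensions. Pad 270x270 to 512x512 (next power of 2).

Standard algorithm: 270^3 = 19683000 multiplications
Strassen's algorithm: 7^(log2(512)) = 7^9 = 40353607 multiplications
Difference: 19683000 - 40353607 = -20670607 (Strassen uses MORE here due to padding overhead — for small or just-over-power-of-2 n, padding can outweigh the per-level savings)

Standard: 19683000 multiplications (270^3). Strassen: 40353607 multiplications (7^9, after padding to 512x512). Strassen reduces 8 recursive multiplications to 7 at each level.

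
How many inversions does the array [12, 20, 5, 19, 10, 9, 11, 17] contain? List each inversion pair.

Finding inversions in [12, 20, 5, 19, 10, 9, 11, 17]:

(0, 2): arr[0]=12 > arr[2]=5
(0, 4): arr[0]=12 > arr[4]=10
(0, 5): arr[0]=12 > arr[5]=9
(0, 6): arr[0]=12 > arr[6]=11
(1, 2): arr[1]=20 > arr[2]=5
(1, 3): arr[1]=20 > arr[3]=19
(1, 4): arr[1]=20 > arr[4]=10
(1, 5): arr[1]=20 > arr[5]=9
(1, 6): arr[1]=20 > arr[6]=11
(1, 7): arr[1]=20 > arr[7]=17
(3, 4): arr[3]=19 > arr[4]=10
(3, 5): arr[3]=19 > arr[5]=9
(3, 6): arr[3]=19 > arr[6]=11
(3, 7): arr[3]=19 > arr[7]=17
(4, 5): arr[4]=10 > arr[5]=9

Total inversions: 15

The array has 15 inversion(s): (0,2), (0,4), (0,5), (0,6), (1,2), (1,3), (1,4), (1,5), (1,6), (1,7), (3,4), (3,5), (3,6), (3,7), (4,5). Each pair (i,j) satisfies i < j and arr[i] > arr[j].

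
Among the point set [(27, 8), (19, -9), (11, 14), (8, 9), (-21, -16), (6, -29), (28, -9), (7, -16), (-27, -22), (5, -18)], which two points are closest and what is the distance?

Computing all pairwise distances among 10 points:

d((27, 8), (19, -9)) = 18.7883
d((27, 8), (11, 14)) = 17.088
d((27, 8), (8, 9)) = 19.0263
d((27, 8), (-21, -16)) = 53.6656
d((27, 8), (6, -29)) = 42.5441
d((27, 8), (28, -9)) = 17.0294
d((27, 8), (7, -16)) = 31.241
d((27, 8), (-27, -22)) = 61.7738
d((27, 8), (5, -18)) = 34.0588
d((19, -9), (11, 14)) = 24.3516
d((19, -9), (8, 9)) = 21.095
d((19, -9), (-21, -16)) = 40.6079
d((19, -9), (6, -29)) = 23.8537
d((19, -9), (28, -9)) = 9.0
d((19, -9), (7, -16)) = 13.8924
d((19, -9), (-27, -22)) = 47.8017
d((19, -9), (5, -18)) = 16.6433
d((11, 14), (8, 9)) = 5.831
d((11, 14), (-21, -16)) = 43.8634
d((11, 14), (6, -29)) = 43.2897
d((11, 14), (28, -9)) = 28.6007
d((11, 14), (7, -16)) = 30.2655
d((11, 14), (-27, -22)) = 52.345
d((11, 14), (5, -18)) = 32.5576
d((8, 9), (-21, -16)) = 38.2884
d((8, 9), (6, -29)) = 38.0526
d((8, 9), (28, -9)) = 26.9072
d((8, 9), (7, -16)) = 25.02
d((8, 9), (-27, -22)) = 46.7547
d((8, 9), (5, -18)) = 27.1662
d((-21, -16), (6, -29)) = 29.9666
d((-21, -16), (28, -9)) = 49.4975
d((-21, -16), (7, -16)) = 28.0
d((-21, -16), (-27, -22)) = 8.4853
d((-21, -16), (5, -18)) = 26.0768
d((6, -29), (28, -9)) = 29.7321
d((6, -29), (7, -16)) = 13.0384
d((6, -29), (-27, -22)) = 33.7343
d((6, -29), (5, -18)) = 11.0454
d((28, -9), (7, -16)) = 22.1359
d((28, -9), (-27, -22)) = 56.5155
d((28, -9), (5, -18)) = 24.6982
d((7, -16), (-27, -22)) = 34.5254
d((7, -16), (5, -18)) = 2.8284 <-- minimum
d((-27, -22), (5, -18)) = 32.249

Closest pair: (7, -16) and (5, -18) with distance 2.8284

The closest pair is (7, -16) and (5, -18) with Euclidean distance 2.8284. For 10 points, brute-force pairwise comparison is shown above. For large n, the divide-and-conquer algorithm (sort by x, recurse on halves, check the dividing strip) achieves O(n log n).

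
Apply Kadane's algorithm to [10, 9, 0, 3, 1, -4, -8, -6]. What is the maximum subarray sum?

Using Kadane's algorithm on [10, 9, 0, 3, 1, -4, -8, -6]:

Scanning through the array:
Position 1 (value 9): max_ending_here = 19, max_so_far = 19
Position 2 (value 0): max_ending_here = 19, max_so_far = 19
Position 3 (value 3): max_ending_here = 22, max_so_far = 22
Position 4 (value 1): max_ending_here = 23, max_so_far = 23
Position 5 (value -4): max_ending_here = 19, max_so_far = 23
Position 6 (value -8): max_ending_here = 11, max_so_far = 23
Position 7 (value -6): max_ending_here = 5, max_so_far = 23

Maximum subarray: [10, 9, 0, 3, 1]
Maximum sum: 23

The maximum subarray is [10, 9, 0, 3, 1] with sum 23. This subarray runs from index 0 to index 4.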